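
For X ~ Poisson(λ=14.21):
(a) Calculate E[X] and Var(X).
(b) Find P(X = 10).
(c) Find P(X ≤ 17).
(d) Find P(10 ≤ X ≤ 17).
(a) E[X] = 14.2100, Var(X) = 14.2100
(b) P(X = 10) = 0.062352
(c) P(X ≤ 17) = 0.811899
(d) P(10 ≤ X ≤ 17) = 0.712075

We have X ~ Poisson(λ=14.21).

(a) Moments:
E[X] = 14.2100
Var(X) = 14.2100
σ = √Var(X) = 3.7696

(b) Point probability using PMF:
P(X = 10) = 0.062352

(c) Cumulative probability using CDF:
P(X ≤ 17) = F(17) = 0.811899

(d) Range probability:
P(10 ≤ X ≤ 17) = P(X ≤ 17) - P(X ≤ 9)
                   = F(17) - F(9)
                   = 0.811899 - 0.099824
                   = 0.712075

This means approximately 71.2% of outcomes fall in the interval [10, 17].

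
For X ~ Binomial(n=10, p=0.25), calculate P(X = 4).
0.145998

We have X ~ Binomial(n=10, p=0.25).

For a Binomial distribution, the PMF gives us the probability of each outcome.

Using the PMF formula:
P(X = 4) = 0.145998

Rounded to 4 decimal places: 0.1460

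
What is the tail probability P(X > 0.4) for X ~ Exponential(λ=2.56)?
0.359155

We have X ~ Exponential(λ=2.56).

P(X > 0.4) = 1 - P(X ≤ 0.4)
                = 1 - F(0.4)
                = 1 - 0.640845
                = 0.359155

So there's approximately a 35.9% chance that X exceeds 0.4.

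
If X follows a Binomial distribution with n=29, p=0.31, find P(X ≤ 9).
0.590512

We have X ~ Binomial(n=29, p=0.31).

The CDF gives us P(X ≤ k).

Using the CDF:
P(X ≤ 9) = 0.590512

This means there's approximately a 59.1% chance that X is at most 9.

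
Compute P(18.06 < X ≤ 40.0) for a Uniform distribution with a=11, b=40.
0.756552

We have X ~ Uniform(a=11, b=40).

To find P(18.06 < X ≤ 40.0), we use:
P(18.06 < X ≤ 40.0) = P(X ≤ 40.0) - P(X ≤ 18.06)
                 = F(40.0) - F(18.06)
                 = 1.000000 - 0.243448
                 = 0.756552

So there's approximately a 75.7% chance that X falls in this range.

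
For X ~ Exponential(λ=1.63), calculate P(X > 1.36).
0.108957

We have X ~ Exponential(λ=1.63).

P(X > 1.36) = 1 - P(X ≤ 1.36)
                = 1 - F(1.36)
                = 1 - 0.891043
                = 0.108957

So there's approximately a 10.9% chance that X exceeds 1.36.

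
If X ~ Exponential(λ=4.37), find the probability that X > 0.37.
0.198513

We have X ~ Exponential(λ=4.37).

P(X > 0.37) = 1 - P(X ≤ 0.37)
                = 1 - F(0.37)
                = 1 - 0.801487
                = 0.198513

So there's approximately a 19.9% chance that X exceeds 0.37.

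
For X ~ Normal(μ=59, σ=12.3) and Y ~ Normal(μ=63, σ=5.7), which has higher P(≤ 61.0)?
X has higher probability (P(X ≤ 61.0) = 0.5646 > P(Y ≤ 61.0) = 0.3628)

Compute P(≤ 61.0) for each distribution:

X ~ Normal(μ=59, σ=12.3):
P(X ≤ 61.0) = 0.5646

Y ~ Normal(μ=63, σ=5.7):
P(Y ≤ 61.0) = 0.3628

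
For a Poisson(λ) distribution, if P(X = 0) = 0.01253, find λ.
λ = 4.3796

For a Poisson(λ) distribution, the PMF at 0 is:
P(X = 0) = λ^0 e^(-λ) / 0! = e^(-λ)

Given P(X = 0) = 0.01253:
e^(-λ) = 0.01253
-λ = ln(0.01253)
λ = -ln(0.01253) = 4.3796

Verification: e^(-4.3796) = 0.01253 ✓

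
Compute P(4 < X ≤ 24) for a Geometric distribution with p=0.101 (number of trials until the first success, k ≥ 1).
0.575523

We have X ~ Geometric(p=0.101) (number of trials until the first success, k ≥ 1).

To find P(4 < X ≤ 24), we use:
P(4 < X ≤ 24) = P(X ≤ 24) - P(X ≤ 4)
                 = F(24) - F(4)
                 = 0.922334 - 0.346811
                 = 0.575523

So there's approximately a 57.6% chance that X falls in this range.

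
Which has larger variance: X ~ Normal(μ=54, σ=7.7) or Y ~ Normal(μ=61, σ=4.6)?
X has larger variance (59.2900 > 21.1600)

Compute the variance for each distribution:

X ~ Normal(μ=54, σ=7.7):
Var(X) = 59.2900

Y ~ Normal(μ=61, σ=4.6):
Var(Y) = 21.1600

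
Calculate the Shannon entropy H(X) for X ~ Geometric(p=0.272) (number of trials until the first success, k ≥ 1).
2.1516 nats

We have X ~ Geometric(p=0.272) (number of trials until the first success, k ≥ 1).

The Shannon entropy measures the uncertainty or information content of the distribution.

For a Geometric distribution with p=0.272 (number of trials until the first success, k ≥ 1):
H(X) = 2.1516 nats

(In bits, this would be 3.1041 bits.)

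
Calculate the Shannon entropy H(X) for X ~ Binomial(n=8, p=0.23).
1.5617 nats

We have X ~ Binomial(n=8, p=0.23).

The Shannon entropy measures the uncertainty or information content of the distribution.

For a Binomial distribution with n=8, p=0.23:
H(X) = 1.5617 nats

(In bits, this would be 2.2530 bits.)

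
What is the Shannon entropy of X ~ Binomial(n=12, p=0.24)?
1.7946 nats

We have X ~ Binomial(n=12, p=0.24).

The Shannon entropy measures the uncertainty or information content of the distribution.

For a Binomial distribution with n=12, p=0.24:
H(X) = 1.7946 nats

(In bits, this would be 2.5890 bits.)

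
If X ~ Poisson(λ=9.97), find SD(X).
3.1575

We have X ~ Poisson(λ=9.97).

For a Poisson distribution with λ=9.97:
σ = √Var(X) = 3.1575

The standard deviation is the square root of the variance.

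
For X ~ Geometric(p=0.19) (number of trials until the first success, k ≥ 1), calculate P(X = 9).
0.035207

We have X ~ Geometric(p=0.19) (number of trials until the first success, k ≥ 1).

For a Geometric distribution, the PMF gives us the probability of each outcome.

Using the PMF formula:
P(X = 9) = 0.035207

Rounded to 4 decimal places: 0.0352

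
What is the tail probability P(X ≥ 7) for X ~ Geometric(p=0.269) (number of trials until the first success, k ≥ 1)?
0.152582

We have X ~ Geometric(p=0.269) (number of trials until the first success, k ≥ 1).

For discrete distributions, P(X ≥ 7) = 1 - P(X ≤ 6).

P(X ≤ 6) = 0.847418
P(X ≥ 7) = 1 - 0.847418 = 0.152582

So there's approximately a 15.3% chance that X is at least 7.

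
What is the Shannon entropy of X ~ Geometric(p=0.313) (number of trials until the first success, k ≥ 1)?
1.9856 nats

We have X ~ Geometric(p=0.313) (number of trials until the first success, k ≥ 1).

The Shannon entropy measures the uncertainty or information content of the distribution.

For a Geometric distribution with p=0.313 (number of trials until the first success, k ≥ 1):
H(X) = 1.9856 nats

(In bits, this would be 2.8646 bits.)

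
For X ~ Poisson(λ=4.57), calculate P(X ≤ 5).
0.690928

We have X ~ Poisson(λ=4.57).

The CDF gives us P(X ≤ k).

Using the CDF:
P(X ≤ 5) = 0.690928

This means there's approximately a 69.1% chance that X is at most 5.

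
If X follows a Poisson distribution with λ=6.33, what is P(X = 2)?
0.035702

We have X ~ Poisson(λ=6.33).

For a Poisson distribution, the PMF gives us the probability of each outcome.

Using the PMF formula:
P(X = 2) = 0.035702

Rounded to 4 decimal places: 0.0357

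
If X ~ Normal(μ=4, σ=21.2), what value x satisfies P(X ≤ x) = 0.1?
-23.1689

We have X ~ Normal(μ=4, σ=21.2).

We want to find x such that P(X ≤ x) = 0.1.

This is the 10th percentile, which means 10% of values fall below this point.

Using the inverse CDF (quantile function):
x = F⁻¹(0.1) = -23.1689

Verification: P(X ≤ -23.1689) = 0.1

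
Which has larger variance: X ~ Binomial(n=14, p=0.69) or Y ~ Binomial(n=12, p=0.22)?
X has larger variance (2.9946 > 2.0592)

Compute the variance for each distribution:

X ~ Binomial(n=14, p=0.69):
Var(X) = 2.9946

Y ~ Binomial(n=12, p=0.22):
Var(Y) = 2.0592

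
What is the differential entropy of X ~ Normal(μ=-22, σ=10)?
3.7215 nats

We have X ~ Normal(μ=-22, σ=10).

The differential entropy measures the uncertainty or information content of the distribution.

For a Normal distribution with μ=-22, σ=10:
h(X) = 3.7215 nats

(In bits, this would be 5.3690 bits.)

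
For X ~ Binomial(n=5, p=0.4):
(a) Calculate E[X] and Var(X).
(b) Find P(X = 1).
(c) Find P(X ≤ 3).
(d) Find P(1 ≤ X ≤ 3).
(a) E[X] = 2.0000, Var(X) = 1.2000
(b) P(X = 1) = 0.259200
(c) P(X ≤ 3) = 0.912960
(d) P(1 ≤ X ≤ 3) = 0.835200

We have X ~ Binomial(n=5, p=0.4).

(a) Moments:
E[X] = 2.0000
Var(X) = 1.2000
σ = √Var(X) = 1.0954

(b) Point probability using PMF:
P(X = 1) = 0.259200

(c) Cumulative probability using CDF:
P(X ≤ 3) = F(3) = 0.912960

(d) Range probability:
P(1 ≤ X ≤ 3) = P(X ≤ 3) - P(X ≤ 0)
                   = F(3) - F(0)
                   = 0.912960 - 0.077760
                   = 0.835200

This means approximately 83.5% of outcomes fall in the interval [1, 3].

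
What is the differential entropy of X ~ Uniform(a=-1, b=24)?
3.2189 nats

We have X ~ Uniform(a=-1, b=24).

The differential entropy measures the uncertainty or information content of the distribution.

For a Uniform distribution with a=-1, b=24:
h(X) = 3.2189 nats

(In bits, this would be 4.6439 bits.)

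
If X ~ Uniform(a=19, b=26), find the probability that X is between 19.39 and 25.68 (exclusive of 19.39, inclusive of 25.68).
0.898571

We have X ~ Uniform(a=19, b=26).

To find P(19.39 < X ≤ 25.68), we use:
P(19.39 < X ≤ 25.68) = P(X ≤ 25.68) - P(X ≤ 19.39)
                 = F(25.68) - F(19.39)
                 = 0.954286 - 0.055714
                 = 0.898571

So there's approximately a 89.9% chance that X falls in this range.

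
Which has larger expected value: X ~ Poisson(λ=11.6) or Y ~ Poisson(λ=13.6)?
Y has larger mean (13.6000 > 11.6000)

Compute the expected value for each distribution:

X ~ Poisson(λ=11.6):
E[X] = 11.6000

Y ~ Poisson(λ=13.6):
E[Y] = 13.6000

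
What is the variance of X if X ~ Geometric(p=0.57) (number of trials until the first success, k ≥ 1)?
1.3235

We have X ~ Geometric(p=0.57) (number of trials until the first success, k ≥ 1).

For a Geometric distribution with p=0.57 (number of trials until the first success, k ≥ 1):
Var(X) = 1.3235

The variance measures the spread of the distribution around the mean.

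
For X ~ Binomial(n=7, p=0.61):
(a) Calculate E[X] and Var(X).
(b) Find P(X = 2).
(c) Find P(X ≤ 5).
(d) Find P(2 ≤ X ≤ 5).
(a) E[X] = 4.2700, Var(X) = 1.6653
(b) P(X = 2) = 0.070502
(c) P(X ≤ 5) = 0.827922
(d) P(2 ≤ X ≤ 5) = 0.811525

We have X ~ Binomial(n=7, p=0.61).

(a) Moments:
E[X] = 4.2700
Var(X) = 1.6653
σ = √Var(X) = 1.2905

(b) Point probability using PMF:
P(X = 2) = 0.070502

(c) Cumulative probability using CDF:
P(X ≤ 5) = F(5) = 0.827922

(d) Range probability:
P(2 ≤ X ≤ 5) = P(X ≤ 5) - P(X ≤ 1)
                   = F(5) - F(1)
                   = 0.827922 - 0.016397
                   = 0.811525

This means approximately 81.2% of outcomes fall in the interval [2, 5].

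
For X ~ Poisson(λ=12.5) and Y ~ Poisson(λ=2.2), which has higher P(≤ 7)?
Y has higher probability (P(Y ≤ 7) = 0.9980 > P(X ≤ 7) = 0.0698)

Compute P(≤ 7) for each distribution:

X ~ Poisson(λ=12.5):
P(X ≤ 7) = 0.0698

Y ~ Poisson(λ=2.2):
P(Y ≤ 7) = 0.9980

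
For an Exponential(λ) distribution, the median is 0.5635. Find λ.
λ = 1.2301

For X ~ Exponential(λ), the CDF is F(x) = 1 - e^(-λx).
The median m satisfies F(m) = 0.5:
1 - e^(-λm) = 0.5
e^(-λm) = 0.5
λm = ln(2)
m = ln(2) / λ

Given m = 0.5635:
λ = ln(2) / 0.5635 = 0.693147 / 0.5635 = 1.2301

Verification: ln(2) / 1.2301 = 0.5635 ✓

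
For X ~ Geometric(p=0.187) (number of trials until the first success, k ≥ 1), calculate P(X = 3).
0.123601

We have X ~ Geometric(p=0.187) (number of trials until the first success, k ≥ 1).

For a Geometric distribution, the PMF gives us the probability of each outcome.

Using the PMF formula:
P(X = 3) = 0.123601

Rounded to 4 decimal places: 0.1236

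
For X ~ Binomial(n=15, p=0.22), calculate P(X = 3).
0.245705

We have X ~ Binomial(n=15, p=0.22).

For a Binomial distribution, the PMF gives us the probability of each outcome.

Using the PMF formula:
P(X = 3) = 0.245705

Rounded to 4 decimal places: 0.2457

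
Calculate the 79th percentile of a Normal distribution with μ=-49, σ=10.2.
-40.7745

We have X ~ Normal(μ=-49, σ=10.2).

We want to find x such that P(X ≤ x) = 0.79.

This is the 79th percentile, which means 79% of values fall below this point.

Using the inverse CDF (quantile function):
x = F⁻¹(0.79) = -40.7745

Verification: P(X ≤ -40.7745) = 0.79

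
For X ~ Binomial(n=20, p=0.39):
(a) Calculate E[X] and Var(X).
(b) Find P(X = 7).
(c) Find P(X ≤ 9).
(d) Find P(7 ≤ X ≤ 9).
(a) E[X] = 7.8000, Var(X) = 4.7580
(b) P(X = 7) = 0.172248
(c) P(X ≤ 9) = 0.783745
(d) P(7 ≤ X ≤ 9) = 0.503753

We have X ~ Binomial(n=20, p=0.39).

(a) Moments:
E[X] = 7.8000
Var(X) = 4.7580
σ = √Var(X) = 2.1813

(b) Point probability using PMF:
P(X = 7) = 0.172248

(c) Cumulative probability using CDF:
P(X ≤ 9) = F(9) = 0.783745

(d) Range probability:
P(7 ≤ X ≤ 9) = P(X ≤ 9) - P(X ≤ 6)
                   = F(9) - F(6)
                   = 0.783745 - 0.279992
                   = 0.503753

This means approximately 50.4% of outcomes fall in the interval [7, 9].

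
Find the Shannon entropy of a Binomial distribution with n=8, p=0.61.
1.7353 nats

We have X ~ Binomial(n=8, p=0.61).

The Shannon entropy measures the uncertainty or information content of the distribution.

For a Binomial distribution with n=8, p=0.61:
H(X) = 1.7353 nats

(In bits, this would be 2.5034 bits.)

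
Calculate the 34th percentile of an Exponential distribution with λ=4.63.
0.0897

We have X ~ Exponential(λ=4.63).

We want to find x such that P(X ≤ x) = 0.34.

This is the 34th percentile, which means 34% of values fall below this point.

Using the inverse CDF (quantile function):
x = F⁻¹(0.34) = 0.0897

Verification: P(X ≤ 0.0897) = 0.34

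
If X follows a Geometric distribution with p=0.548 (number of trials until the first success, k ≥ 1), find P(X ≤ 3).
0.907655

We have X ~ Geometric(p=0.548) (number of trials until the first success, k ≥ 1).

The CDF gives us P(X ≤ k).

Using the CDF:
P(X ≤ 3) = 0.907655

This means there's approximately a 90.8% chance that X is at most 3.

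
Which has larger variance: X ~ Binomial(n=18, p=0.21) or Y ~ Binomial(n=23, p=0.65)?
Y has larger variance (5.2325 > 2.9862)

Compute the variance for each distribution:

X ~ Binomial(n=18, p=0.21):
Var(X) = 2.9862

Y ~ Binomial(n=23, p=0.65):
Var(Y) = 5.2325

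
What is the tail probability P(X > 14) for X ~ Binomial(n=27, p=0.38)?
0.048199

We have X ~ Binomial(n=27, p=0.38).

P(X > 14) = 1 - P(X ≤ 14)
                = 1 - F(14)
                = 1 - 0.951801
                = 0.048199

So there's approximately a 4.8% chance that X exceeds 14.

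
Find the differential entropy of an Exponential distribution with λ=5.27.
-0.6620 nats

We have X ~ Exponential(λ=5.27).

The differential entropy measures the uncertainty or information content of the distribution.

For an Exponential distribution with λ=5.27:
h(X) = -0.6620 nats

(In bits, this would be -0.9551 bits.)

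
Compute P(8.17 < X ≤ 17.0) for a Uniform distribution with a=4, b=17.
0.679231

We have X ~ Uniform(a=4, b=17).

To find P(8.17 < X ≤ 17.0), we use:
P(8.17 < X ≤ 17.0) = P(X ≤ 17.0) - P(X ≤ 8.17)
                 = F(17.0) - F(8.17)
                 = 1.000000 - 0.320769
                 = 0.679231

So there's approximately a 67.9% chance that X falls in this range.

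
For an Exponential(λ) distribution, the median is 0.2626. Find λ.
λ = 2.6396

For X ~ Exponential(λ), the CDF is F(x) = 1 - e^(-λx).
The median m satisfies F(m) = 0.5:
1 - e^(-λm) = 0.5
e^(-λm) = 0.5
λm = ln(2)
m = ln(2) / λ

Given m = 0.2626:
λ = ln(2) / 0.2626 = 0.693147 / 0.2626 = 2.6396

Verification: ln(2) / 2.6396 = 0.2626 ✓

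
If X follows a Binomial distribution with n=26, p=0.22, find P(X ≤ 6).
0.657954

We have X ~ Binomial(n=26, p=0.22).

The CDF gives us P(X ≤ k).

Using the CDF:
P(X ≤ 6) = 0.657954

This means there's approximately a 65.8% chance that X is at most 6.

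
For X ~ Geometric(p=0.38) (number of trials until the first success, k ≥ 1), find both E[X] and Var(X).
E[X] = 2.6316, Var(X) = 4.2936

We have X ~ Geometric(p=0.38) (number of trials until the first success, k ≥ 1).

For a Geometric distribution with p=0.38 (number of trials until the first success, k ≥ 1):

Expected value:
E[X] = 2.6316

Variance:
Var(X) = 4.2936

Standard deviation:
σ = √Var(X) = 2.0721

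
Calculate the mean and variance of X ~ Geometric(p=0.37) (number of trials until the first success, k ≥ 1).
E[X] = 2.7027, Var(X) = 4.6019

We have X ~ Geometric(p=0.37) (number of trials until the first success, k ≥ 1).

For a Geometric distribution with p=0.37 (number of trials until the first success, k ≥ 1):

Expected value:
E[X] = 2.7027

Variance:
Var(X) = 4.6019

Standard deviation:
σ = √Var(X) = 2.1452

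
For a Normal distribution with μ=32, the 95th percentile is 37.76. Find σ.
σ = 3.5018

For X ~ Normal(μ, σ), the p-th percentile satisfies x = μ + z_p × σ,
where z_p = Φ⁻¹(p) is the standard normal quantile.

Step 1: z_{0.95} = Φ⁻¹(0.95) = 1.6449

Step 2: Solve for σ:
37.76 = 32 + 1.6449 × σ
σ = (37.76 - 32) / 1.6449
σ = 5.76 / 1.6449
σ = 3.5018

Verification: μ + z × σ = 32 + 1.6449 × 3.5018 = 37.76 ✓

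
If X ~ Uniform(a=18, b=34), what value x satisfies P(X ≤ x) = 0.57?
27.1200

We have X ~ Uniform(a=18, b=34).

We want to find x such that P(X ≤ x) = 0.57.

This is the 57th percentile, which means 57% of values fall below this point.

Using the inverse CDF (quantile function):
x = F⁻¹(0.57) = 27.1200

Verification: P(X ≤ 27.1200) = 0.57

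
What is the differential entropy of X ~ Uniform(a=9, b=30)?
3.0445 nats

We have X ~ Uniform(a=9, b=30).

The differential entropy measures the uncertainty or information content of the distribution.

For a Uniform distribution with a=9, b=30:
h(X) = 3.0445 nats

(In bits, this would be 4.3923 bits.)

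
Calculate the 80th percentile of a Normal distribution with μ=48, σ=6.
53.0497

We have X ~ Normal(μ=48, σ=6).

We want to find x such that P(X ≤ x) = 0.8.

This is the 80th percentile, which means 80% of values fall below this point.

Using the inverse CDF (quantile function):
x = F⁻¹(0.8) = 53.0497

Verification: P(X ≤ 53.0497) = 0.8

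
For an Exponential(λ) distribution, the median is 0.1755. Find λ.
λ = 3.9496

For X ~ Exponential(λ), the CDF is F(x) = 1 - e^(-λx).
The median m satisfies F(m) = 0.5:
1 - e^(-λm) = 0.5
e^(-λm) = 0.5
λm = ln(2)
m = ln(2) / λ

Given m = 0.1755:
λ = ln(2) / 0.1755 = 0.693147 / 0.1755 = 3.9496

Verification: ln(2) / 3.9496 = 0.1755 ✓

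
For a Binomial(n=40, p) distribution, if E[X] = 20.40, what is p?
p = 0.51

For a Binomial(n, p) distribution:
E[X] = n × p

Given n = 40 and E[X] = 20.40:
20.40 = 40 × p
p = 20.40 / 40 = 0.51

Verification: Binomial(40, 0.51) has E[X] = 20.40 ✓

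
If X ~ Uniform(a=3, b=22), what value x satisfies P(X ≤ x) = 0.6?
14.4000

We have X ~ Uniform(a=3, b=22).

We want to find x such that P(X ≤ x) = 0.6.

This is the 60th percentile, which means 60% of values fall below this point.

Using the inverse CDF (quantile function):
x = F⁻¹(0.6) = 14.4000

Verification: P(X ≤ 14.4000) = 0.6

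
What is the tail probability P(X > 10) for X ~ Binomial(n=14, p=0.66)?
0.244393

We have X ~ Binomial(n=14, p=0.66).

P(X > 10) = 1 - P(X ≤ 10)
                = 1 - F(10)
                = 1 - 0.755607
                = 0.244393

So there's approximately a 24.4% chance that X exceeds 10.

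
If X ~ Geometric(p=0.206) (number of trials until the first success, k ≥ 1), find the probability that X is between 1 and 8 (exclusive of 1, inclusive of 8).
0.636034

We have X ~ Geometric(p=0.206) (number of trials until the first success, k ≥ 1).

To find P(1 < X ≤ 8), we use:
P(1 < X ≤ 8) = P(X ≤ 8) - P(X ≤ 1)
                 = F(8) - F(1)
                 = 0.842034 - 0.206000
                 = 0.636034

So there's approximately a 63.6% chance that X falls in this range.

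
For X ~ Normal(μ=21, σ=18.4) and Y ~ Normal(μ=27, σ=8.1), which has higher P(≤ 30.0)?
X has higher probability (P(X ≤ 30.0) = 0.6876 > P(Y ≤ 30.0) = 0.6444)

Compute P(≤ 30.0) for each distribution:

X ~ Normal(μ=21, σ=18.4):
P(X ≤ 30.0) = 0.6876

Y ~ Normal(μ=27, σ=8.1):
P(Y ≤ 30.0) = 0.6444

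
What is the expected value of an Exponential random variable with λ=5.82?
0.1718

We have X ~ Exponential(λ=5.82).

For an Exponential distribution with λ=5.82:
E[X] = 0.1718

This is the expected (average) value of X.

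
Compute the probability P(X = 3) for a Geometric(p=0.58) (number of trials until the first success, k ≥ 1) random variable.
0.102312

We have X ~ Geometric(p=0.58) (number of trials until the first success, k ≥ 1).

For a Geometric distribution, the PMF gives us the probability of each outcome.

Using the PMF formula:
P(X = 3) = 0.102312

Rounded to 4 decimal places: 0.1023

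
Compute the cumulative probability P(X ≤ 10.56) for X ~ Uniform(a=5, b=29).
0.231667

We have X ~ Uniform(a=5, b=29).

The CDF gives us P(X ≤ k).

Using the CDF:
P(X ≤ 10.56) = 0.231667

This means there's approximately a 23.2% chance that X is at most 10.56.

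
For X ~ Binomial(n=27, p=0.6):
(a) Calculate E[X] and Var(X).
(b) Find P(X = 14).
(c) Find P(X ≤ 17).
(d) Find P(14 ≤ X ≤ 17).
(a) E[X] = 16.2000, Var(X) = 6.4800
(b) P(X = 14) = 0.105485
(c) P(X ≤ 17) = 0.691275
(d) P(14 ≤ X ≤ 17) = 0.546623

We have X ~ Binomial(n=27, p=0.6).

(a) Moments:
E[X] = 16.2000
Var(X) = 6.4800
σ = √Var(X) = 2.5456

(b) Point probability using PMF:
P(X = 14) = 0.105485

(c) Cumulative probability using CDF:
P(X ≤ 17) = F(17) = 0.691275

(d) Range probability:
P(14 ≤ X ≤ 17) = P(X ≤ 17) - P(X ≤ 13)
                   = F(17) - F(13)
                   = 0.691275 - 0.144652
                   = 0.546623

This means approximately 54.7% of outcomes fall in the interval [14, 17].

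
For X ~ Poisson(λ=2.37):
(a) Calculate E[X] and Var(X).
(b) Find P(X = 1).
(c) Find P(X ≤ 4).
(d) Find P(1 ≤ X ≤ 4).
(a) E[X] = 2.3700, Var(X) = 2.3700
(b) P(X = 1) = 0.221549
(c) P(X ≤ 4) = 0.907856
(d) P(1 ≤ X ≤ 4) = 0.814375

We have X ~ Poisson(λ=2.37).

(a) Moments:
E[X] = 2.3700
Var(X) = 2.3700
σ = √Var(X) = 1.5395

(b) Point probability using PMF:
P(X = 1) = 0.221549

(c) Cumulative probability using CDF:
P(X ≤ 4) = F(4) = 0.907856

(d) Range probability:
P(1 ≤ X ≤ 4) = P(X ≤ 4) - P(X ≤ 0)
                   = F(4) - F(0)
                   = 0.907856 - 0.093481
                   = 0.814375

This means approximately 81.4% of outcomes fall in the interval [1, 4].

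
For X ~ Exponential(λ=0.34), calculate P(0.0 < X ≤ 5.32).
0.836149

We have X ~ Exponential(λ=0.34).

To find P(0.0 < X ≤ 5.32), we use:
P(0.0 < X ≤ 5.32) = P(X ≤ 5.32) - P(X ≤ 0.0)
                 = F(5.32) - F(0.0)
                 = 0.836149 - 0.000000
                 = 0.836149

So there's approximately a 83.6% chance that X falls in this range.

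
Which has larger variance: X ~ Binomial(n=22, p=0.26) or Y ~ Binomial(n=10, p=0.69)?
X has larger variance (4.2328 > 2.1390)

Compute the variance for each distribution:

X ~ Binomial(n=22, p=0.26):
Var(X) = 4.2328

Y ~ Binomial(n=10, p=0.69):
Var(Y) = 2.1390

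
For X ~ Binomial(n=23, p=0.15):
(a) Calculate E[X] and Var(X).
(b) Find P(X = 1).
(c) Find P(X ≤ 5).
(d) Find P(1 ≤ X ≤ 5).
(a) E[X] = 3.4500, Var(X) = 2.9325
(b) P(X = 1) = 0.096613
(c) P(X ≤ 5) = 0.881123
(d) P(1 ≤ X ≤ 5) = 0.857320

We have X ~ Binomial(n=23, p=0.15).

(a) Moments:
E[X] = 3.4500
Var(X) = 2.9325
σ = √Var(X) = 1.7125

(b) Point probability using PMF:
P(X = 1) = 0.096613

(c) Cumulative probability using CDF:
P(X ≤ 5) = F(5) = 0.881123

(d) Range probability:
P(1 ≤ X ≤ 5) = P(X ≤ 5) - P(X ≤ 0)
                   = F(5) - F(0)
                   = 0.881123 - 0.023803
                   = 0.857320

This means approximately 85.7% of outcomes fall in the interval [1, 5].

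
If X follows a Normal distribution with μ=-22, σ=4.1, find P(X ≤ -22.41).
0.460172

We have X ~ Normal(μ=-22, σ=4.1).

The CDF gives us P(X ≤ k).

Using the CDF:
P(X ≤ -22.41) = 0.460172

This means there's approximately a 46.0% chance that X is at most -22.41.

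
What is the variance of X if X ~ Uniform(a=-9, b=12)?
36.7500

We have X ~ Uniform(a=-9, b=12).

For a Uniform distribution with a=-9, b=12:
Var(X) = 36.7500

The variance measures the spread of the distribution around the mean.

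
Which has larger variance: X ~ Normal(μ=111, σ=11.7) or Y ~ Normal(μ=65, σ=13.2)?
Y has larger variance (174.2400 > 136.8900)

Compute the variance for each distribution:

X ~ Normal(μ=111, σ=11.7):
Var(X) = 136.8900

Y ~ Normal(μ=65, σ=13.2):
Var(Y) = 174.2400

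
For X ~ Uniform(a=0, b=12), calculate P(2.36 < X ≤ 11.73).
0.780833

We have X ~ Uniform(a=0, b=12).

To find P(2.36 < X ≤ 11.73), we use:
P(2.36 < X ≤ 11.73) = P(X ≤ 11.73) - P(X ≤ 2.36)
                 = F(11.73) - F(2.36)
                 = 0.977500 - 0.196667
                 = 0.780833

So there's approximately a 78.1% chance that X falls in this range.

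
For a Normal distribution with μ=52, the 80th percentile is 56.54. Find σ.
σ = 5.3944

For X ~ Normal(μ, σ), the p-th percentile satisfies x = μ + z_p × σ,
where z_p = Φ⁻¹(p) is the standard normal quantile.

Step 1: z_{0.8} = Φ⁻¹(0.8) = 0.8416

Step 2: Solve for σ:
56.54 = 52 + 0.8416 × σ
σ = (56.54 - 52) / 0.8416
σ = 4.54 / 0.8416
σ = 5.3944

Verification: μ + z × σ = 52 + 0.8416 × 5.3944 = 56.54 ✓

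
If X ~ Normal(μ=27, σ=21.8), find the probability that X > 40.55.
0.267116

We have X ~ Normal(μ=27, σ=21.8).

P(X > 40.55) = 1 - P(X ≤ 40.55)
                = 1 - F(40.55)
                = 1 - 0.732884
                = 0.267116

So there's approximately a 26.7% chance that X exceeds 40.55.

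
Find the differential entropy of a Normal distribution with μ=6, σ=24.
4.5970 nats

We have X ~ Normal(μ=6, σ=24).

The differential entropy measures the uncertainty or information content of the distribution.

For a Normal distribution with μ=6, σ=24:
h(X) = 4.5970 nats

(In bits, this would be 6.6321 bits.)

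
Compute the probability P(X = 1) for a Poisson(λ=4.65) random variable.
0.044461

We have X ~ Poisson(λ=4.65).

For a Poisson distribution, the PMF gives us the probability of each outcome.

Using the PMF formula:
P(X = 1) = 0.044461

Rounded to 4 decimal places: 0.0445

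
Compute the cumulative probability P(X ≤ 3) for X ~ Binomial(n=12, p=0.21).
0.767358

We have X ~ Binomial(n=12, p=0.21).

The CDF gives us P(X ≤ k).

Using the CDF:
P(X ≤ 3) = 0.767358

This means there's approximately a 76.7% chance that X is at most 3.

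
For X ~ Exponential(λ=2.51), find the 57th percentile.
0.3362

We have X ~ Exponential(λ=2.51).

We want to find x such that P(X ≤ x) = 0.57.

This is the 57th percentile, which means 57% of values fall below this point.

Using the inverse CDF (quantile function):
x = F⁻¹(0.57) = 0.3362

Verification: P(X ≤ 0.3362) = 0.57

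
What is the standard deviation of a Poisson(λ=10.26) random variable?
3.2031

We have X ~ Poisson(λ=10.26).

For a Poisson distribution with λ=10.26:
σ = √Var(X) = 3.2031

The standard deviation is the square root of the variance.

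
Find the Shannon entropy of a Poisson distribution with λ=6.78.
2.3624 nats

We have X ~ Poisson(λ=6.78).

The Shannon entropy measures the uncertainty or information content of the distribution.

For a Poisson distribution with λ=6.78:
H(X) = 2.3624 nats

(In bits, this would be 3.4083 bits.)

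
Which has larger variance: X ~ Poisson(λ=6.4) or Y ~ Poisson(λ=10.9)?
Y has larger variance (10.9000 > 6.4000)

Compute the variance for each distribution:

X ~ Poisson(λ=6.4):
Var(X) = 6.4000

Y ~ Poisson(λ=10.9):
Var(Y) = 10.9000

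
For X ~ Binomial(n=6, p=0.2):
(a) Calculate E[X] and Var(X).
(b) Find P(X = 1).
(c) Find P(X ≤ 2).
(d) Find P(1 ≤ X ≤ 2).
(a) E[X] = 1.2000, Var(X) = 0.9600
(b) P(X = 1) = 0.393216
(c) P(X ≤ 2) = 0.901120
(d) P(1 ≤ X ≤ 2) = 0.638976

We have X ~ Binomial(n=6, p=0.2).

(a) Moments:
E[X] = 1.2000
Var(X) = 0.9600
σ = √Var(X) = 0.9798

(b) Point probability using PMF:
P(X = 1) = 0.393216

(c) Cumulative probability using CDF:
P(X ≤ 2) = F(2) = 0.901120

(d) Range probability:
P(1 ≤ X ≤ 2) = P(X ≤ 2) - P(X ≤ 0)
                   = F(2) - F(0)
                   = 0.901120 - 0.262144
                   = 0.638976

This means approximately 63.9% of outcomes fall in the interval [1, 2].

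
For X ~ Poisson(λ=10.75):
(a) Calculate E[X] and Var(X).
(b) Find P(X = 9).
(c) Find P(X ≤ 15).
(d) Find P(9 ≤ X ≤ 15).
(a) E[X] = 10.7500, Var(X) = 10.7500
(b) P(X = 9) = 0.113305
(c) P(X ≤ 15) = 0.920130
(d) P(9 ≤ X ≤ 15) = 0.665188

We have X ~ Poisson(λ=10.75).

(a) Moments:
E[X] = 10.7500
Var(X) = 10.7500
σ = √Var(X) = 3.2787

(b) Point probability using PMF:
P(X = 9) = 0.113305

(c) Cumulative probability using CDF:
P(X ≤ 15) = F(15) = 0.920130

(d) Range probability:
P(9 ≤ X ≤ 15) = P(X ≤ 15) - P(X ≤ 8)
                   = F(15) - F(8)
                   = 0.920130 - 0.254942
                   = 0.665188

This means approximately 66.5% of outcomes fall in the interval [9, 15].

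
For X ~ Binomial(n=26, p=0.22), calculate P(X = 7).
0.146167

We have X ~ Binomial(n=26, p=0.22).

For a Binomial distribution, the PMF gives us the probability of each outcome.

Using the PMF formula:
P(X = 7) = 0.146167

Rounded to 4 decimal places: 0.1462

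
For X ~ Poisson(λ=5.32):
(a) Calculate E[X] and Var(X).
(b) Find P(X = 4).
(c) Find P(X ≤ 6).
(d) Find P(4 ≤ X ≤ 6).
(a) E[X] = 5.3200, Var(X) = 5.3200
(b) P(X = 4) = 0.163301
(c) P(X ≤ 6) = 0.714057
(d) P(4 ≤ X ≤ 6) = 0.491113

We have X ~ Poisson(λ=5.32).

(a) Moments:
E[X] = 5.3200
Var(X) = 5.3200
σ = √Var(X) = 2.3065

(b) Point probability using PMF:
P(X = 4) = 0.163301

(c) Cumulative probability using CDF:
P(X ≤ 6) = F(6) = 0.714057

(d) Range probability:
P(4 ≤ X ≤ 6) = P(X ≤ 6) - P(X ≤ 3)
                   = F(6) - F(3)
                   = 0.714057 - 0.222943
                   = 0.491113

This means approximately 49.1% of outcomes fall in the interval [4, 6].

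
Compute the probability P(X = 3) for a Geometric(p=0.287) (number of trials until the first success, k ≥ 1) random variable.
0.145902

We have X ~ Geometric(p=0.287) (number of trials until the first success, k ≥ 1).

For a Geometric distribution, the PMF gives us the probability of each outcome.

Using the PMF formula:
P(X = 3) = 0.145902

Rounded to 4 decimal places: 0.1459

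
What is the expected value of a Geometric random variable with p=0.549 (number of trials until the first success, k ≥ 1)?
1.8215

We have X ~ Geometric(p=0.549) (number of trials until the first success, k ≥ 1).

For a Geometric distribution with p=0.549 (number of trials until the first success, k ≥ 1):
E[X] = 1.8215

This is the expected (average) value of X.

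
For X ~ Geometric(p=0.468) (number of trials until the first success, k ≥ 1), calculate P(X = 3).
0.132455

We have X ~ Geometric(p=0.468) (number of trials until the first success, k ≥ 1).

For a Geometric distribution, the PMF gives us the probability of each outcome.

Using the PMF formula:
P(X = 3) = 0.132455

Rounded to 4 decimal places: 0.1325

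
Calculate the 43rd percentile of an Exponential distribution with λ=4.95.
0.1136

We have X ~ Exponential(λ=4.95).

We want to find x such that P(X ≤ x) = 0.43.

This is the 43rd percentile, which means 43% of values fall below this point.

Using the inverse CDF (quantile function):
x = F⁻¹(0.43) = 0.1136

Verification: P(X ≤ 0.1136) = 0.43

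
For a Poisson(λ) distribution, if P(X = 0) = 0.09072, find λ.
λ = 2.4000

For a Poisson(λ) distribution, the PMF at 0 is:
P(X = 0) = λ^0 e^(-λ) / 0! = e^(-λ)

Given P(X = 0) = 0.09072:
e^(-λ) = 0.09072
-λ = ln(0.09072)
λ = -ln(0.09072) = 2.4000

Verification: e^(-2.4000) = 0.09072 ✓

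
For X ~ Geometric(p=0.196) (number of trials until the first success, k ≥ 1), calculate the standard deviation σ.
4.5748

We have X ~ Geometric(p=0.196) (number of trials until the first success, k ≥ 1).

For a Geometric distribution with p=0.196 (number of trials until the first success, k ≥ 1):
σ = √Var(X) = 4.5748

The standard deviation is the square root of the variance.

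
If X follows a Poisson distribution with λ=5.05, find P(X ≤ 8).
0.928593

We have X ~ Poisson(λ=5.05).

The CDF gives us P(X ≤ k).

Using the CDF:
P(X ≤ 8) = 0.928593

This means there's approximately a 92.9% chance that X is at most 8.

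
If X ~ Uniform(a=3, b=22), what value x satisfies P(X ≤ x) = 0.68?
15.9200

We have X ~ Uniform(a=3, b=22).

We want to find x such that P(X ≤ x) = 0.68.

This is the 68th percentile, which means 68% of values fall below this point.

Using the inverse CDF (quantile function):
x = F⁻¹(0.68) = 15.9200

Verification: P(X ≤ 15.9200) = 0.68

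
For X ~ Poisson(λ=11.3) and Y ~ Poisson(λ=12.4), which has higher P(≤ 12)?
X has higher probability (P(X ≤ 12) = 0.6555 > P(Y ≤ 12) = 0.5303)

Compute P(≤ 12) for each distribution:

X ~ Poisson(λ=11.3):
P(X ≤ 12) = 0.6555

Y ~ Poisson(λ=12.4):
P(Y ≤ 12) = 0.5303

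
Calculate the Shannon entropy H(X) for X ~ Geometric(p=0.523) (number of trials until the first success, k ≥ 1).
1.3233 nats

We have X ~ Geometric(p=0.523) (number of trials until the first success, k ≥ 1).

The Shannon entropy measures the uncertainty or information content of the distribution.

For a Geometric distribution with p=0.523 (number of trials until the first success, k ≥ 1):
H(X) = 1.3233 nats

(In bits, this would be 1.9091 bits.)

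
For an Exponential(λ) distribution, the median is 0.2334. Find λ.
λ = 2.9698

For X ~ Exponential(λ), the CDF is F(x) = 1 - e^(-λx).
The median m satisfies F(m) = 0.5:
1 - e^(-λm) = 0.5
e^(-λm) = 0.5
λm = ln(2)
m = ln(2) / λ

Given m = 0.2334:
λ = ln(2) / 0.2334 = 0.693147 / 0.2334 = 2.9698

Verification: ln(2) / 2.9698 = 0.2334 ✓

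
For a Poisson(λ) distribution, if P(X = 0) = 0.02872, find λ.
λ = 3.5502

For a Poisson(λ) distribution, the PMF at 0 is:
P(X = 0) = λ^0 e^(-λ) / 0! = e^(-λ)

Given P(X = 0) = 0.02872:
e^(-λ) = 0.02872
-λ = ln(0.02872)
λ = -ln(0.02872) = 3.5502

Verification: e^(-3.5502) = 0.02872 ✓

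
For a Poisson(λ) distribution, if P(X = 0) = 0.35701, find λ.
λ = 1.0300

For a Poisson(λ) distribution, the PMF at 0 is:
P(X = 0) = λ^0 e^(-λ) / 0! = e^(-λ)

Given P(X = 0) = 0.35701:
e^(-λ) = 0.35701
-λ = ln(0.35701)
λ = -ln(0.35701) = 1.0300

Verification: e^(-1.0300) = 0.35701 ✓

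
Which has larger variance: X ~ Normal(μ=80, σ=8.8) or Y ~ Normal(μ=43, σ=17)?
Y has larger variance (289.0000 > 77.4400)

Compute the variance for each distribution:

X ~ Normal(μ=80, σ=8.8):
Var(X) = 77.4400

Y ~ Normal(μ=43, σ=17):
Var(Y) = 289.0000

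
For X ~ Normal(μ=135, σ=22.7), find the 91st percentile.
165.4351

We have X ~ Normal(μ=135, σ=22.7).

We want to find x such that P(X ≤ x) = 0.91.

This is the 91st percentile, which means 91% of values fall below this point.

Using the inverse CDF (quantile function):
x = F⁻¹(0.91) = 165.4351

Verification: P(X ≤ 165.4351) = 0.91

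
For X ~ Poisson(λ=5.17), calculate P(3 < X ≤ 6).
0.494959

We have X ~ Poisson(λ=5.17).

To find P(3 < X ≤ 6), we use:
P(3 < X ≤ 6) = P(X ≤ 6) - P(X ≤ 3)
                 = F(6) - F(3)
                 = 0.736927 - 0.241969
                 = 0.494959

So there's approximately a 49.5% chance that X falls in this range.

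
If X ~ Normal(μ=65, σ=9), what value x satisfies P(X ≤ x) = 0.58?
66.8170

We have X ~ Normal(μ=65, σ=9).

We want to find x such that P(X ≤ x) = 0.58.

This is the 58th percentile, which means 58% of values fall below this point.

Using the inverse CDF (quantile function):
x = F⁻¹(0.58) = 66.8170

Verification: P(X ≤ 66.8170) = 0.58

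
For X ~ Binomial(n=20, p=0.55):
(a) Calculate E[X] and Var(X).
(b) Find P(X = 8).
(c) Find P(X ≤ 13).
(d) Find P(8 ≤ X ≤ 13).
(a) E[X] = 11.0000, Var(X) = 4.9500
(b) P(X = 8) = 0.072731
(c) P(X ≤ 13) = 0.870066
(d) P(8 ≤ X ≤ 13) = 0.812032

We have X ~ Binomial(n=20, p=0.55).

(a) Moments:
E[X] = 11.0000
Var(X) = 4.9500
σ = √Var(X) = 2.2249

(b) Point probability using PMF:
P(X = 8) = 0.072731

(c) Cumulative probability using CDF:
P(X ≤ 13) = F(13) = 0.870066

(d) Range probability:
P(8 ≤ X ≤ 13) = P(X ≤ 13) - P(X ≤ 7)
                   = F(13) - F(7)
                   = 0.870066 - 0.058034
                   = 0.812032

This means approximately 81.2% of outcomes fall in the interval [8, 13].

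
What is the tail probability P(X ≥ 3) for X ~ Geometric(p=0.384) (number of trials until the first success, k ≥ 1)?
0.379456

We have X ~ Geometric(p=0.384) (number of trials until the first success, k ≥ 1).

For discrete distributions, P(X ≥ 3) = 1 - P(X ≤ 2).

P(X ≤ 2) = 0.620544
P(X ≥ 3) = 1 - 0.620544 = 0.379456

So there's approximately a 37.9% chance that X is at least 3.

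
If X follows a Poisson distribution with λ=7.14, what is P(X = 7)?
0.148797

We have X ~ Poisson(λ=7.14).

For a Poisson distribution, the PMF gives us the probability of each outcome.

Using the PMF formula:
P(X = 7) = 0.148797

Rounded to 4 decimal places: 0.1488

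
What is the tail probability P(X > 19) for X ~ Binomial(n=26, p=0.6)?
0.055884

We have X ~ Binomial(n=26, p=0.6).

P(X > 19) = 1 - P(X ≤ 19)
                = 1 - F(19)
                = 1 - 0.944116
                = 0.055884

So there's approximately a 5.6% chance that X exceeds 19.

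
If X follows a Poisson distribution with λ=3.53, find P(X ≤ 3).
0.530173

We have X ~ Poisson(λ=3.53).

The CDF gives us P(X ≤ k).

Using the CDF:
P(X ≤ 3) = 0.530173

This means there's approximately a 53.0% chance that X is at most 3.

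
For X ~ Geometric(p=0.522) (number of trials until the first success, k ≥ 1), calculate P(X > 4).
0.052205

We have X ~ Geometric(p=0.522) (number of trials until the first success, k ≥ 1).

P(X > 4) = 1 - P(X ≤ 4)
                = 1 - F(4)
                = 1 - 0.947795
                = 0.052205

So there's approximately a 5.2% chance that X exceeds 4.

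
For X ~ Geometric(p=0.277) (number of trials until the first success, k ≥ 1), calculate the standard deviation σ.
3.0697

We have X ~ Geometric(p=0.277) (number of trials until the first success, k ≥ 1).

For a Geometric distribution with p=0.277 (number of trials until the first success, k ≥ 1):
σ = √Var(X) = 3.0697

The standard deviation is the square root of the variance.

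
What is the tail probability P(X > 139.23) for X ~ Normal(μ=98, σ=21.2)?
0.025899

We have X ~ Normal(μ=98, σ=21.2).

P(X > 139.23) = 1 - P(X ≤ 139.23)
                = 1 - F(139.23)
                = 1 - 0.974101
                = 0.025899

So there's approximately a 2.6% chance that X exceeds 139.23.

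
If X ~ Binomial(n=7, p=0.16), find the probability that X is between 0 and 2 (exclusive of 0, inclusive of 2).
0.618285

We have X ~ Binomial(n=7, p=0.16).

To find P(0 < X ≤ 2), we use:
P(0 < X ≤ 2) = P(X ≤ 2) - P(X ≤ 0)
                 = F(2) - F(0)
                 = 0.913375 - 0.295090
                 = 0.618285

So there's approximately a 61.8% chance that X falls in this range.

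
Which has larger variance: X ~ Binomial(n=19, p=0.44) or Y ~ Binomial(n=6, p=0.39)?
X has larger variance (4.6816 > 1.4274)

Compute the variance for each distribution:

X ~ Binomial(n=19, p=0.44):
Var(X) = 4.6816

Y ~ Binomial(n=6, p=0.39):
Var(Y) = 1.4274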